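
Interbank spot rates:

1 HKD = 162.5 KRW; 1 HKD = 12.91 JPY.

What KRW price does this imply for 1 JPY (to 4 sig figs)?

1 JPY ÷ 12.91 = 0.0774593 HKD
0.0774593 HKD × 162.5 = 12.5871 KRW

JPY/KRW = 12.59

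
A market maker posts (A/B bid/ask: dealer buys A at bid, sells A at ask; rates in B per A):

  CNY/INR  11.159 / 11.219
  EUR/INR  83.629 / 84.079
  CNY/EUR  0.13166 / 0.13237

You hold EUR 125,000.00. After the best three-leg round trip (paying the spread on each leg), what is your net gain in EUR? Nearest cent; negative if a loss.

Best loop EUR → CNY → INR → EUR:
EUR 125,000.00 ÷ 0.13237 (buy CNY at ask) = CNY 944,322.73
CNY 944,322.73 × 11.159 (sell CNY at bid) = INR 10,537,697.36
INR 10,537,697.36 ÷ 84.079 (buy EUR at ask) = EUR 125,330.91

Net profit: EUR 330.91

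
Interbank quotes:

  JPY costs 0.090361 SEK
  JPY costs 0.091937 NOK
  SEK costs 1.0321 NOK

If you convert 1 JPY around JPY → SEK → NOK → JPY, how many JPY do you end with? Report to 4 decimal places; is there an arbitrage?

Around JPY → SEK → NOK → JPY: 1 × 0.090361 × 1.0321 ÷ 0.091937 = 1.014408
Product > 1; profitable direction is JPY → SEK → NOK → JPY.

1.0144 (arbitrage exists)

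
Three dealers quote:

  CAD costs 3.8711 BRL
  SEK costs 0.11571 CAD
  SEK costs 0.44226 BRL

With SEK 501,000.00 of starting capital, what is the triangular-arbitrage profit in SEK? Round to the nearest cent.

Profit: SEK 6,417.39

Profitable loop is SEK → CAD → BRL → SEK:
SEK 501,000.00 × 0.11571 = CAD 57,970.71
CAD 57,970.71 × 3.8711 = BRL 224,410.42
BRL 224,410.42 ÷ 0.44226 = SEK 507,417.39
Profit = SEK 507,417.39 − SEK 501,000.00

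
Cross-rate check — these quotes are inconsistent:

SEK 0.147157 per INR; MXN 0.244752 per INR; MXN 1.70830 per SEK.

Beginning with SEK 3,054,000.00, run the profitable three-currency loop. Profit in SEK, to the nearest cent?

Profitable loop is SEK → MXN → INR → SEK:
SEK 3,054,000.00 × 1.70830 = MXN 5,217,148.20
MXN 5,217,148.20 ÷ 0.244752 = INR 21,316,059.52
INR 21,316,059.52 × 0.147157 = SEK 3,136,807.37
Profit = SEK 3,136,807.37 − SEK 3,054,000.00

Profit: SEK 82,807.37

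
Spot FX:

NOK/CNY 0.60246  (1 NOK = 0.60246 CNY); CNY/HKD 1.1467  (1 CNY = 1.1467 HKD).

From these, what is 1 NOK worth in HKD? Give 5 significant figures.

1 NOK × 0.60246 = 0.60246 CNY
0.60246 CNY × 1.1467 = 0.690841 HKD

NOK/HKD = 0.69084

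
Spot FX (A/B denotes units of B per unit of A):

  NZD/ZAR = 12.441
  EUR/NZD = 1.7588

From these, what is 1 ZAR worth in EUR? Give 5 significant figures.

1 ZAR ÷ 12.441 = 0.0803794 NZD
0.0803794 NZD ÷ 1.7588 = 0.0457013 EUR

ZAR/EUR = 0.045701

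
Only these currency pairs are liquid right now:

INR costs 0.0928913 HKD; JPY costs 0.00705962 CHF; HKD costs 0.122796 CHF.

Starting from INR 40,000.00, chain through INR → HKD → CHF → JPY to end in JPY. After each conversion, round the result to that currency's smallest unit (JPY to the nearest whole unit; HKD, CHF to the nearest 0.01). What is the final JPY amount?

JPY 64,631

INR 40,000.00 × 0.0928913 = HKD 3,715.65
HKD 3,715.65 × 0.122796 = CHF 456.27
CHF 456.27 ÷ 0.00705962 = JPY 64,631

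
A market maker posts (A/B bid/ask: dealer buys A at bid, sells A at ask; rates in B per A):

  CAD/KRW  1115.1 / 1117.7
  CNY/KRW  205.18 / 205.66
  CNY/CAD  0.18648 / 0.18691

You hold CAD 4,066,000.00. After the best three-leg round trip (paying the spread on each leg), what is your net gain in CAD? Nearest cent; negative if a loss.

Best loop CAD → KRW → CNY → CAD:
CAD 4,066,000.00 × 1115.1 (sell CAD at bid) = KRW 4,533,996,600
KRW 4,533,996,600 ÷ 205.66 (buy CNY at ask) = CNY 22,046,078.97
CNY 22,046,078.97 × 0.18648 (sell CNY at bid) = CAD 4,111,152.81

Net profit: CAD 45,152.81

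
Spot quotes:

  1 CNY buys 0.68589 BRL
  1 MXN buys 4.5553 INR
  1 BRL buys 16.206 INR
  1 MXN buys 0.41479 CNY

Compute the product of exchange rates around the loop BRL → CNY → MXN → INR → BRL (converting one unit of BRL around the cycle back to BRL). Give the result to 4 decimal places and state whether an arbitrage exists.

0.9880 (arbitrage exists)

Around BRL → CNY → MXN → INR → BRL: 1 ÷ 0.68589 ÷ 0.41479 × 4.5553 ÷ 16.206 = 0.988003
Product < 1; profitable direction is BRL → INR → MXN → CNY → BRL.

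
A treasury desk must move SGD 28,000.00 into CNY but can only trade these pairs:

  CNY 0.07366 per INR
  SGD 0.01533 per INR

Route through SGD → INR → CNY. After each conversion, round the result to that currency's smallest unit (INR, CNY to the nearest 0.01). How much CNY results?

SGD 28,000.00 ÷ 0.01533 = INR 1,826,484.02
INR 1,826,484.02 × 0.07366 = CNY 134,538.81

CNY 134,538.81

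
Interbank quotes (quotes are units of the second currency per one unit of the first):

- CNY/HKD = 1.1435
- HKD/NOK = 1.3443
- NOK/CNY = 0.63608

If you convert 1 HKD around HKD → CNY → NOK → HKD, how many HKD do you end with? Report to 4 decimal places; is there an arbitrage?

Around HKD → CNY → NOK → HKD: 1 ÷ 1.1435 ÷ 0.63608 ÷ 1.3443 = 1.022718
Product > 1; profitable direction is HKD → CNY → NOK → HKD.

1.0227 (arbitrage exists)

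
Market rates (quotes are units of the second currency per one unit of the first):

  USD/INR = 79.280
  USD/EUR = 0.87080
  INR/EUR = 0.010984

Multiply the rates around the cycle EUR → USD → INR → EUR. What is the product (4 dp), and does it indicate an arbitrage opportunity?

Around EUR → USD → INR → EUR: 1 ÷ 0.87080 × 79.280 × 0.010984 = 1.000013
Product ≈ 1 (deviation 0.001%, within rounding noise).

1.0000 (no arbitrage)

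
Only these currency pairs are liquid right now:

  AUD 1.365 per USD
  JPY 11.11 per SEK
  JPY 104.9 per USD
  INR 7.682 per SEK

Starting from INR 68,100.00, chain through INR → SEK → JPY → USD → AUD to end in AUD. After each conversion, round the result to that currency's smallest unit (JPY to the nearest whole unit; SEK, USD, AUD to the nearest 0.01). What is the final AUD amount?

INR 68,100.00 ÷ 7.682 = SEK 8,864.88
SEK 8,864.88 × 11.11 = JPY 98,489
JPY 98,489 ÷ 104.9 = USD 938.88
USD 938.88 × 1.365 = AUD 1,281.57

AUD 1,281.57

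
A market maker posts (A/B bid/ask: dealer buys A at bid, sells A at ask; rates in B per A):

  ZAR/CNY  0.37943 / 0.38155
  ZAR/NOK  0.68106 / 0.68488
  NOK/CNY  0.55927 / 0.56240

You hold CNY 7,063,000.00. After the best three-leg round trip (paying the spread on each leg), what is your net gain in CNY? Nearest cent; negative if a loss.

Best loop CNY → ZAR → NOK → CNY:
CNY 7,063,000.00 ÷ 0.38155 (buy ZAR at ask) = ZAR 18,511,335.34
ZAR 18,511,335.34 × 0.68106 (sell ZAR at bid) = NOK 12,607,330.05
NOK 12,607,330.05 × 0.55927 (sell NOK at bid) = CNY 7,050,901.48

Net result: CNY -12,098.52 (no profitable arbitrage after spreads)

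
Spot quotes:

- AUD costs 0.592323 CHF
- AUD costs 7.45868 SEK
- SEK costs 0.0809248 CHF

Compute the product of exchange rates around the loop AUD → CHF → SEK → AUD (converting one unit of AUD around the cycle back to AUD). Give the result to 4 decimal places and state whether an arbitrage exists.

Around AUD → CHF → SEK → AUD: 1 × 0.592323 ÷ 0.0809248 ÷ 7.45868 = 0.981330
Product < 1; profitable direction is AUD → SEK → CHF → AUD.

0.9813 (arbitrage exists)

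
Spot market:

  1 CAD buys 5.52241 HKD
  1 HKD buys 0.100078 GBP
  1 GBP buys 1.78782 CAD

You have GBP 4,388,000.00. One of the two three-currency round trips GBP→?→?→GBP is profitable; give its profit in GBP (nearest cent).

Profitable loop is GBP → HKD → CAD → GBP:
GBP 4,388,000.00 ÷ 0.100078 = HKD 43,845,800.28
HKD 43,845,800.28 ÷ 5.52241 = CAD 7,939,613.37
CAD 7,939,613.37 ÷ 1.78782 = GBP 4,440,946.72
Profit = GBP 4,440,946.72 − GBP 4,388,000.00

Profit: GBP 52,946.72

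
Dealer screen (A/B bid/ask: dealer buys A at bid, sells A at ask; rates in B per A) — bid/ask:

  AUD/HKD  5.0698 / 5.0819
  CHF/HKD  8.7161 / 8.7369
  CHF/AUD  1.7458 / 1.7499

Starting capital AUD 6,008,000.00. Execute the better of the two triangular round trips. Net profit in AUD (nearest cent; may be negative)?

Best loop AUD → HKD → CHF → AUD:
AUD 6,008,000.00 × 5.0698 (sell AUD at bid) = HKD 30,459,358.40
HKD 30,459,358.40 ÷ 8.7369 (buy CHF at ask) = CHF 3,486,289.00
CHF 3,486,289.00 × 1.7458 (sell CHF at bid) = AUD 6,086,363.34

Net profit: AUD 78,363.34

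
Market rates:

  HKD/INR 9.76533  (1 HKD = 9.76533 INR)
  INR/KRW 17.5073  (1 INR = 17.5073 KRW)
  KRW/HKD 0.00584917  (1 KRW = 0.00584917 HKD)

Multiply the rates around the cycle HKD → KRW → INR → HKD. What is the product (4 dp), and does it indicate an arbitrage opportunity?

1.0000 (no arbitrage)

Around HKD → KRW → INR → HKD: 1 ÷ 0.00584917 ÷ 17.5073 ÷ 9.76533 = 0.999999
Product ≈ 1 (deviation 0.000%, within rounding noise).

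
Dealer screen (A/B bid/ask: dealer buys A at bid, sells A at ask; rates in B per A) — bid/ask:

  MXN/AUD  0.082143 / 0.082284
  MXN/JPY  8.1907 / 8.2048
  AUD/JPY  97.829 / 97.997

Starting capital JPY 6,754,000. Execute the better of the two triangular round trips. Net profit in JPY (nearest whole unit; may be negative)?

Best loop JPY → AUD → MXN → JPY:
JPY 6,754,000 ÷ 97.997 (buy AUD at ask) = AUD 68,920.48
AUD 68,920.48 ÷ 0.082284 (buy MXN at ask) = MXN 837,592.69
MXN 837,592.69 × 8.1907 (sell MXN at bid) = JPY 6,860,470

Net profit: JPY 106,470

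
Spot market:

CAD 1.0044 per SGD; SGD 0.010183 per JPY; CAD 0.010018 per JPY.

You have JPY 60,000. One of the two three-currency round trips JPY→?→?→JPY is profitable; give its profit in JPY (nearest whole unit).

Profit: JPY 1,257

Profitable loop is JPY → SGD → CAD → JPY:
JPY 60,000 × 0.010183 = SGD 610.98
SGD 610.98 × 1.0044 = CAD 613.67
CAD 613.67 ÷ 0.010018 = JPY 61,257
Profit = JPY 61,257 − JPY 60,000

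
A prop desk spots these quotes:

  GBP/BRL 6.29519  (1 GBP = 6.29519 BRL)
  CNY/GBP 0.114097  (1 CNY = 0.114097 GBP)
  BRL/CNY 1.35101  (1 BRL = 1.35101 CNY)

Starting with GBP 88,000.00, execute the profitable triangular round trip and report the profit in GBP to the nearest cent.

Profitable loop is GBP → CNY → BRL → GBP:
GBP 88,000.00 ÷ 0.114097 = CNY 771,273.57
CNY 771,273.57 ÷ 1.35101 = BRL 570,886.64
BRL 570,886.64 ÷ 6.29519 = GBP 90,686.17
Profit = GBP 90,686.17 − GBP 88,000.00

Profit: GBP 2,686.17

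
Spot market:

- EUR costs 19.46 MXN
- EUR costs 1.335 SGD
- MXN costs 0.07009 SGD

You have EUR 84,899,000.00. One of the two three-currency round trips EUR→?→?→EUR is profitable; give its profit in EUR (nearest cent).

Profitable loop is EUR → MXN → SGD → EUR:
EUR 84,899,000.00 × 19.46 = MXN 1,652,134,540.00
MXN 1,652,134,540.00 × 0.07009 = SGD 115,798,109.91
SGD 115,798,109.91 ÷ 1.335 = EUR 86,740,157.23
Profit = EUR 86,740,157.23 − EUR 84,899,000.00

Profit: EUR 1,841,157.23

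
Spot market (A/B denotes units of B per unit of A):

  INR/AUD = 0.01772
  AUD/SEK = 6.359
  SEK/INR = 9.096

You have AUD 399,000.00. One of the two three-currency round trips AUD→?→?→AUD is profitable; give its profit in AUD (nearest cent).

Profitable loop is AUD → SEK → INR → AUD:
AUD 399,000.00 × 6.359 = SEK 2,537,241.00
SEK 2,537,241.00 × 9.096 = INR 23,078,744.14
INR 23,078,744.14 × 0.01772 = AUD 408,955.35
Profit = AUD 408,955.35 − AUD 399,000.00

Profit: AUD 9,955.35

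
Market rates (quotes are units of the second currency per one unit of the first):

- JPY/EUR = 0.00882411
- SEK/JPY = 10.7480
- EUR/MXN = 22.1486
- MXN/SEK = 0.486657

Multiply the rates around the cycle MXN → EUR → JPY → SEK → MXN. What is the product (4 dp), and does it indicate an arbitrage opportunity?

0.9782 (arbitrage exists)

Around MXN → EUR → JPY → SEK → MXN: 1 ÷ 22.1486 ÷ 0.00882411 ÷ 10.7480 ÷ 0.486657 = 0.978210
Product < 1; profitable direction is MXN → SEK → JPY → EUR → MXN.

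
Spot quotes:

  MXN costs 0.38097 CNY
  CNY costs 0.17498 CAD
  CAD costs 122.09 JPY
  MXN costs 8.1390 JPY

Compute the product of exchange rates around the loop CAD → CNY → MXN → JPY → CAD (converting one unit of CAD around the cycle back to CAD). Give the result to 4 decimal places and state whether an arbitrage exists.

1.0000 (no arbitrage)

Around CAD → CNY → MXN → JPY → CAD: 1 ÷ 0.17498 ÷ 0.38097 × 8.1390 ÷ 122.09 = 1.000027
Product ≈ 1 (deviation 0.003%, within rounding noise).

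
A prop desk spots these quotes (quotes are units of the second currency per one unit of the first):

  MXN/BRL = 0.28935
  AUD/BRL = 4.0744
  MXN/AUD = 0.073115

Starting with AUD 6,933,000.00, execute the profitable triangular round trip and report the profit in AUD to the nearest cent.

Profit: AUD 204,857.30

Profitable loop is AUD → BRL → MXN → AUD:
AUD 6,933,000.00 × 4.0744 = BRL 28,247,815.20
BRL 28,247,815.20 ÷ 0.28935 = MXN 97,625,074.13
MXN 97,625,074.13 × 0.073115 = AUD 7,137,857.30
Profit = AUD 7,137,857.30 − AUD 6,933,000.00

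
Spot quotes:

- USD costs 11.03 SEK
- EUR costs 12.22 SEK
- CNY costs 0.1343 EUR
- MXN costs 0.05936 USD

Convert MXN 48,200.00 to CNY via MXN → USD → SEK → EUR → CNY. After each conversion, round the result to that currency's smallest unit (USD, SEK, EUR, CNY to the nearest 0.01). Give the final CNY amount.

CNY 19,229.56

MXN 48,200.00 × 0.05936 = USD 2,861.15
USD 2,861.15 × 11.03 = SEK 31,558.48
SEK 31,558.48 ÷ 12.22 = EUR 2,582.53
EUR 2,582.53 ÷ 0.1343 = CNY 19,229.56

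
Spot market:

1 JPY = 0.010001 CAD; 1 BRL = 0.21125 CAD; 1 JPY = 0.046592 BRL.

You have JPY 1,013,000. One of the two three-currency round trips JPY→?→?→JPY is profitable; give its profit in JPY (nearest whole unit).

Profitable loop is JPY → CAD → BRL → JPY:
JPY 1,013,000 × 0.010001 = CAD 10,131.01
CAD 10,131.01 ÷ 0.21125 = BRL 47,957.46
BRL 47,957.46 ÷ 0.046592 = JPY 1,029,307
Profit = JPY 1,029,307 − JPY 1,013,000

Profit: JPY 16,307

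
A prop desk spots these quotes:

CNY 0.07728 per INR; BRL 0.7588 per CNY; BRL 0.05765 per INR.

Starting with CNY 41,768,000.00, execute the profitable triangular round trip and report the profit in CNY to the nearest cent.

Profitable loop is CNY → BRL → INR → CNY:
CNY 41,768,000.00 × 0.7588 = BRL 31,693,558.40
BRL 31,693,558.40 ÷ 0.05765 = INR 549,758,168.26
INR 549,758,168.26 × 0.07728 = CNY 42,485,311.24
Profit = CNY 42,485,311.24 − CNY 41,768,000.00

Profit: CNY 717,311.24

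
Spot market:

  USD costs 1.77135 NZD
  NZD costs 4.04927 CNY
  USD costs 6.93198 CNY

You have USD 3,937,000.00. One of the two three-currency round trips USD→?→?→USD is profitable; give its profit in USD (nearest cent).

Profitable loop is USD → NZD → CNY → USD:
USD 3,937,000.00 × 1.77135 = NZD 6,973,804.95
NZD 6,973,804.95 × 4.04927 = CNY 28,238,819.17
CNY 28,238,819.17 ÷ 6.93198 = USD 4,073,701.77
Profit = USD 4,073,701.77 − USD 3,937,000.00

Profit: USD 136,701.77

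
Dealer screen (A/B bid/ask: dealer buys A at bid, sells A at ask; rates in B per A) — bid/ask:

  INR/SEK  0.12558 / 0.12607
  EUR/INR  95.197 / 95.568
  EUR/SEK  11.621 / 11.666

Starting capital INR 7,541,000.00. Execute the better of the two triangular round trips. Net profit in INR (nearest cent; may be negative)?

Net profit: INR 186,708.11

Best loop INR → SEK → EUR → INR:
INR 7,541,000.00 × 0.12558 (sell INR at bid) = SEK 946,998.78
SEK 946,998.78 ÷ 11.666 (buy EUR at ask) = EUR 81,175.96
EUR 81,175.96 × 95.197 (sell EUR at bid) = INR 7,727,708.11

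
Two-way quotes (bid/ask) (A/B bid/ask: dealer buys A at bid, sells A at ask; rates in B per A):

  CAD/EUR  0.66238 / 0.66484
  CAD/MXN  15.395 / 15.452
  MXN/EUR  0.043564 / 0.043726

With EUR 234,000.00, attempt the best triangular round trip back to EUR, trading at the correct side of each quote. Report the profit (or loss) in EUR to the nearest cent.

Best loop EUR → CAD → MXN → EUR:
EUR 234,000.00 ÷ 0.66484 (buy CAD at ask) = CAD 351,964.38
CAD 351,964.38 × 15.395 (sell CAD at bid) = MXN 5,418,491.67
MXN 5,418,491.67 × 0.043564 (sell MXN at bid) = EUR 236,051.17

Net profit: EUR 2,051.17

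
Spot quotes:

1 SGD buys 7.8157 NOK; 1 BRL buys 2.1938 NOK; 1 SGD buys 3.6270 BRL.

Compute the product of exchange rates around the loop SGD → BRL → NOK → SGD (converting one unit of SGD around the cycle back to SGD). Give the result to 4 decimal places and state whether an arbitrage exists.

Around SGD → BRL → NOK → SGD: 1 × 3.6270 × 2.1938 ÷ 7.8157 = 1.018068
Product > 1; profitable direction is SGD → BRL → NOK → SGD.

1.0181 (arbitrage exists)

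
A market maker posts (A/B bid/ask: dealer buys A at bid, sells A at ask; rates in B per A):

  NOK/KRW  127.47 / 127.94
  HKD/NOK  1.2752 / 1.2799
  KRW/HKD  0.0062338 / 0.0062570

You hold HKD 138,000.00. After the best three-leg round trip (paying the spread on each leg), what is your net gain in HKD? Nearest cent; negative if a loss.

Best loop HKD → NOK → KRW → HKD:
HKD 138,000.00 × 1.2752 (sell HKD at bid) = NOK 175,977.60
NOK 175,977.60 × 127.47 (sell NOK at bid) = KRW 22,431,865
KRW 22,431,865 × 0.0062338 (sell KRW at bid) = HKD 139,835.76

Net profit: HKD 1,835.76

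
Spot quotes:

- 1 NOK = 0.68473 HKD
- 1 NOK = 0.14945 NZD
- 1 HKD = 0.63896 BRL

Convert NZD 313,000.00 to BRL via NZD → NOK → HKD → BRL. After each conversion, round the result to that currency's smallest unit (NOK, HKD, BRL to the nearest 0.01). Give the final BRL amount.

BRL 916,307.94

NZD 313,000.00 ÷ 0.14945 = NOK 2,094,345.94
NOK 2,094,345.94 × 0.68473 = HKD 1,434,061.50
HKD 1,434,061.50 × 0.63896 = BRL 916,307.94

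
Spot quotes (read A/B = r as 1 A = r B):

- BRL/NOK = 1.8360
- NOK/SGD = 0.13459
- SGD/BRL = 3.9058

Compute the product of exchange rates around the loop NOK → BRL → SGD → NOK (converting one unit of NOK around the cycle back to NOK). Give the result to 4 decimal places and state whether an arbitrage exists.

Around NOK → BRL → SGD → NOK: 1 ÷ 1.8360 ÷ 3.9058 ÷ 0.13459 = 1.036107
Product > 1; profitable direction is NOK → BRL → SGD → NOK.

1.0361 (arbitrage exists)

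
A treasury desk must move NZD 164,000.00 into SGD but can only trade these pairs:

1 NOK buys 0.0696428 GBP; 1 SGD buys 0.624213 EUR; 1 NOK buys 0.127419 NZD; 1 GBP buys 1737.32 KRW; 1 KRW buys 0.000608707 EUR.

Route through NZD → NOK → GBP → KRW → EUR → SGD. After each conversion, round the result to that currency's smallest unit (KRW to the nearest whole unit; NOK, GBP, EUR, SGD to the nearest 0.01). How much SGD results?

SGD 151,859.22

NZD 164,000.00 ÷ 0.127419 = NOK 1,287,092.19
NOK 1,287,092.19 × 0.0696428 = GBP 89,636.70
GBP 89,636.70 × 1737.32 = KRW 155,727,632
KRW 155,727,632 × 0.000608707 = EUR 94,792.50
EUR 94,792.50 ÷ 0.624213 = SGD 151,859.22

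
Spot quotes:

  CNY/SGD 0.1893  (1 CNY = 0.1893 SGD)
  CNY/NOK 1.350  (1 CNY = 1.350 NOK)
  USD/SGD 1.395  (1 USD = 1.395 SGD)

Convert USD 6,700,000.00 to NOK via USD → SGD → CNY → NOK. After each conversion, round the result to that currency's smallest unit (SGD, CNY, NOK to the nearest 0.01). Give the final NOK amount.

NOK 66,654,912.84

USD 6,700,000.00 × 1.395 = SGD 9,346,500.00
SGD 9,346,500.00 ÷ 0.1893 = CNY 49,374,009.51
CNY 49,374,009.51 × 1.350 = NOK 66,654,912.84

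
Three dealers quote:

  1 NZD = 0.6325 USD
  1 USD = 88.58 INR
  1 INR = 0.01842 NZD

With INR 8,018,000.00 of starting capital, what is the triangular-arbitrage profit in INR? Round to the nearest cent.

Profit: INR 256,692.88

Profitable loop is INR → NZD → USD → INR:
INR 8,018,000.00 × 0.01842 = NZD 147,691.56
NZD 147,691.56 × 0.6325 = USD 93,414.91
USD 93,414.91 × 88.58 = INR 8,274,692.88
Profit = INR 8,274,692.88 − INR 8,018,000.00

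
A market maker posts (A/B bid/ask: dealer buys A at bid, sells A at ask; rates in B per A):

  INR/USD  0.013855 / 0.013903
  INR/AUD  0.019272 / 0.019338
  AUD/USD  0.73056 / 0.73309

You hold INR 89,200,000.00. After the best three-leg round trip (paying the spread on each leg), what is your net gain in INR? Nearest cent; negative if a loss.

Best loop INR → AUD → USD → INR:
INR 89,200,000.00 × 0.019272 (sell INR at bid) = AUD 1,719,062.40
AUD 1,719,062.40 × 0.73056 (sell AUD at bid) = USD 1,255,878.23
USD 1,255,878.23 ÷ 0.013903 (buy INR at ask) = INR 90,331,455.58

Net profit: INR 1,131,455.58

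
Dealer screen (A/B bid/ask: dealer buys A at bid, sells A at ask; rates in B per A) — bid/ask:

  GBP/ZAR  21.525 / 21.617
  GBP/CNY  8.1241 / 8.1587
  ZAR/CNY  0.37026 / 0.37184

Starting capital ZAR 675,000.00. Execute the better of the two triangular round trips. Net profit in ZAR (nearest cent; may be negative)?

Best loop ZAR → GBP → CNY → ZAR:
ZAR 675,000.00 ÷ 21.617 (buy GBP at ask) = GBP 31,225.42
GBP 31,225.42 × 8.1241 (sell GBP at bid) = CNY 253,678.47
CNY 253,678.47 ÷ 0.37184 (buy ZAR at ask) = ZAR 682,224.80

Net profit: ZAR 7,224.80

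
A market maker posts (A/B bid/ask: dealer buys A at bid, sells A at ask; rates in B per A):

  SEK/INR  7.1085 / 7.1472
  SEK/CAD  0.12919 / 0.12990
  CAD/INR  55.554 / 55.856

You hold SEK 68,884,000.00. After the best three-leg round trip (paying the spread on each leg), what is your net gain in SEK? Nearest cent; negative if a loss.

Net profit: SEK 287,414.33

Best loop SEK → CAD → INR → SEK:
SEK 68,884,000.00 × 0.12919 (sell SEK at bid) = CAD 8,899,123.96
CAD 8,899,123.96 × 55.554 (sell CAD at bid) = INR 494,381,932.47
INR 494,381,932.47 ÷ 7.1472 (buy SEK at ask) = SEK 69,171,414.33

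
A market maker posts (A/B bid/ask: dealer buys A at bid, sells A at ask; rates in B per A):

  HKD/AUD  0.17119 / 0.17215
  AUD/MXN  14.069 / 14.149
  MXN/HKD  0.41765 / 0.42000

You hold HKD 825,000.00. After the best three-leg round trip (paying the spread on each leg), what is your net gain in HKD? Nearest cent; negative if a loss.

Net profit: HKD 4,866.16

Best loop HKD → AUD → MXN → HKD:
HKD 825,000.00 × 0.17119 (sell HKD at bid) = AUD 141,231.75
AUD 141,231.75 × 14.069 (sell AUD at bid) = MXN 1,986,989.49
MXN 1,986,989.49 × 0.41765 (sell MXN at bid) = HKD 829,866.16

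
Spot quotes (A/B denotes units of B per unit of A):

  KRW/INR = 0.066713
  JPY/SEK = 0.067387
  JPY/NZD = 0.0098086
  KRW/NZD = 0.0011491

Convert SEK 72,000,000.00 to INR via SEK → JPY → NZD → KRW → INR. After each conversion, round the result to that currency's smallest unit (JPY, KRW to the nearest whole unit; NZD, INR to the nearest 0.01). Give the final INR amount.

INR 608,437,599.58

SEK 72,000,000.00 ÷ 0.067387 = JPY 1,068,455,340
JPY 1,068,455,340 × 0.0098086 = NZD 10,480,051.05
NZD 10,480,051.05 ÷ 0.0011491 = KRW 9,120,225,437
KRW 9,120,225,437 × 0.066713 = INR 608,437,599.58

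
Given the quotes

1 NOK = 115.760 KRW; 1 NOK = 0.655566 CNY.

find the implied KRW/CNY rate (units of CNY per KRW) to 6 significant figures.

1 KRW ÷ 115.760 = 0.00863856 NOK
0.00863856 NOK × 0.655566 = 0.00566315 CNY

KRW/CNY = 0.00566315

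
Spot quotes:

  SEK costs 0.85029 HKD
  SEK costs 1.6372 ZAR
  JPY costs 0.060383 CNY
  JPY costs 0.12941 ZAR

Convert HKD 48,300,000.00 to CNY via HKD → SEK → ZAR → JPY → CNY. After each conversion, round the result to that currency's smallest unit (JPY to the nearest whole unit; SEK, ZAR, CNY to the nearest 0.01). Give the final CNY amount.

HKD 48,300,000.00 ÷ 0.85029 = SEK 56,804,149.17
SEK 56,804,149.17 × 1.6372 = ZAR 92,999,753.02
ZAR 92,999,753.02 ÷ 0.12941 = JPY 718,644,255
JPY 718,644,255 × 0.060383 = CNY 43,393,896.05

CNY 43,393,896.05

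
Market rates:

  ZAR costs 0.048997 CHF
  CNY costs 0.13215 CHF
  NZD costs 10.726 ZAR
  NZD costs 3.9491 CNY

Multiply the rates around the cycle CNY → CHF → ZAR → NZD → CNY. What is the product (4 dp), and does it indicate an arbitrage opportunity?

Around CNY → CHF → ZAR → NZD → CNY: 1 × 0.13215 ÷ 0.048997 ÷ 10.726 × 3.9491 = 0.993020
Product < 1; profitable direction is CNY → NZD → ZAR → CHF → CNY.

0.9930 (arbitrage exists)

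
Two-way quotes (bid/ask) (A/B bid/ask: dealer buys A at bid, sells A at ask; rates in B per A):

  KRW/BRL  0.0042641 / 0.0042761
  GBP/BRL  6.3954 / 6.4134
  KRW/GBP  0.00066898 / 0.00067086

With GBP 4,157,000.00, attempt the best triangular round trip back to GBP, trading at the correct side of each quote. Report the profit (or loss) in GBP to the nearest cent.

Best loop GBP → BRL → KRW → GBP:
GBP 4,157,000.00 × 6.3954 (sell GBP at bid) = BRL 26,585,677.80
BRL 26,585,677.80 ÷ 0.0042761 (buy KRW at ask) = KRW 6,217,272,234
KRW 6,217,272,234 × 0.00066898 (sell KRW at bid) = GBP 4,159,230.78

Net profit: GBP 2,230.78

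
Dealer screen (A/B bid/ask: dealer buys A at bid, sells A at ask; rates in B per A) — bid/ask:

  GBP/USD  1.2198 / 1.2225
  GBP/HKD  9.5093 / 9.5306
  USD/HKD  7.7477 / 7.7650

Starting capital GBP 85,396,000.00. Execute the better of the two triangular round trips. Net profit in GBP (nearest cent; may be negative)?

Best loop GBP → HKD → USD → GBP:
GBP 85,396,000.00 × 9.5093 (sell GBP at bid) = HKD 812,056,182.80
HKD 812,056,182.80 ÷ 7.7650 (buy USD at ask) = USD 104,579,031.91
USD 104,579,031.91 ÷ 1.2225 (buy GBP at ask) = GBP 85,545,220.38

Net profit: GBP 149,220.38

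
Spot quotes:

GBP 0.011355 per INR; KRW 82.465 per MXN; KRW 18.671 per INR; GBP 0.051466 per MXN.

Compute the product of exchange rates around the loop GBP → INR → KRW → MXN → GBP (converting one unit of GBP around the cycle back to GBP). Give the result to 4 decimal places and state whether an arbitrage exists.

1.0262 (arbitrage exists)

Around GBP → INR → KRW → MXN → GBP: 1 ÷ 0.011355 × 18.671 ÷ 82.465 × 0.051466 = 1.026198
Product > 1; profitable direction is GBP → INR → KRW → MXN → GBP.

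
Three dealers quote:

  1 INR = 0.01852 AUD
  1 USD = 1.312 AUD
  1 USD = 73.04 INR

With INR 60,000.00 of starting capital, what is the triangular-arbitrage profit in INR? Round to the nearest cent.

Profitable loop is INR → AUD → USD → INR:
INR 60,000.00 × 0.01852 = AUD 1,111.20
AUD 1,111.20 ÷ 1.312 = USD 846.95
USD 846.95 × 73.04 = INR 61,861.32
Profit = INR 61,861.32 − INR 60,000.00

Profit: INR 1,861.32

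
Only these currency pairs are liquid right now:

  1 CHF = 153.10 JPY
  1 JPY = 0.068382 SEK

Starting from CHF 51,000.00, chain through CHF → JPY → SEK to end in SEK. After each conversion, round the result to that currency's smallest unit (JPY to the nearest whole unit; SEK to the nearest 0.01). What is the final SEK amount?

CHF 51,000.00 × 153.10 = JPY 7,808,100
JPY 7,808,100 × 0.068382 = SEK 533,933.49

SEK 533,933.49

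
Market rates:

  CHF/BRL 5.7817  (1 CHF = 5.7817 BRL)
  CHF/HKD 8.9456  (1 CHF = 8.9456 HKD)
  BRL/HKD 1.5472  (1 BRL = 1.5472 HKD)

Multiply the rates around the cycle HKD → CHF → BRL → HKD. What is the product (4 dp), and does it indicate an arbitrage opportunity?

1.0000 (no arbitrage)

Around HKD → CHF → BRL → HKD: 1 ÷ 8.9456 × 5.7817 × 1.5472 = 0.999983
Product ≈ 1 (deviation 0.002%, within rounding noise).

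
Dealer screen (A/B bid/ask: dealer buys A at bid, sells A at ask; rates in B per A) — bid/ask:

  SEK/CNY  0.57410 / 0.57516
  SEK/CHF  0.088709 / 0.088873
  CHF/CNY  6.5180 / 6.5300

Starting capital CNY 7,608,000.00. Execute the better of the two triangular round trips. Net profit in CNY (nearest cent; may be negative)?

Net profit: CNY 40,281.58

Best loop CNY → SEK → CHF → CNY:
CNY 7,608,000.00 ÷ 0.57516 (buy SEK at ask) = SEK 13,227,623.62
SEK 13,227,623.62 × 0.088709 (sell SEK at bid) = CHF 1,173,409.26
CHF 1,173,409.26 × 6.5180 (sell CHF at bid) = CNY 7,648,281.58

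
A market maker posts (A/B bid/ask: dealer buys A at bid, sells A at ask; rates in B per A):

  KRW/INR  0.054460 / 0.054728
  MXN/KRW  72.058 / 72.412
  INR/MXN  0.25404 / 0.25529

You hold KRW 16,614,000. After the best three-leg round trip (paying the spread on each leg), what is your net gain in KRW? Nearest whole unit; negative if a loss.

Net result: KRW -51,109 (no profitable arbitrage after spreads)

Best loop KRW → INR → MXN → KRW:
KRW 16,614,000 × 0.054460 (sell KRW at bid) = INR 904,798.44
INR 904,798.44 × 0.25404 (sell INR at bid) = MXN 229,855.00
MXN 229,855.00 × 72.058 (sell MXN at bid) = KRW 16,562,891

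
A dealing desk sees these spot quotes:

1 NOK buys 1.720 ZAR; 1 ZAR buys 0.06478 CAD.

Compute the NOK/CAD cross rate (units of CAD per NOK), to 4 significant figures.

1 NOK × 1.720 = 1.72 ZAR
1.72 ZAR × 0.06478 = 0.111422 CAD

NOK/CAD = 0.1114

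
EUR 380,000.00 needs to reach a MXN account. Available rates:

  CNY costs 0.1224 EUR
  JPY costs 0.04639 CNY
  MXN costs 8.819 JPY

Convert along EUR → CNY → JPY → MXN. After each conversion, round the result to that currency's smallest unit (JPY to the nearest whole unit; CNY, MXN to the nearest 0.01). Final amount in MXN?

EUR 380,000.00 ÷ 0.1224 = CNY 3,104,575.16
CNY 3,104,575.16 ÷ 0.04639 = JPY 66,923,371
JPY 66,923,371 ÷ 8.819 = MXN 7,588,544.17

MXN 7,588,544.17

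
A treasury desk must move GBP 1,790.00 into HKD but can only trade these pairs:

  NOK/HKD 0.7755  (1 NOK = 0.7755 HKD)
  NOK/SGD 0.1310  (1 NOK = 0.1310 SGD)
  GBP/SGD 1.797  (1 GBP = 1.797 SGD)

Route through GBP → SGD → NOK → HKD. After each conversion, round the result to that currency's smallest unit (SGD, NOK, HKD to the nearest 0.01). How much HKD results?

HKD 19,041.96

GBP 1,790.00 × 1.797 = SGD 3,216.63
SGD 3,216.63 ÷ 0.1310 = NOK 24,554.43
NOK 24,554.43 × 0.7755 = HKD 19,041.96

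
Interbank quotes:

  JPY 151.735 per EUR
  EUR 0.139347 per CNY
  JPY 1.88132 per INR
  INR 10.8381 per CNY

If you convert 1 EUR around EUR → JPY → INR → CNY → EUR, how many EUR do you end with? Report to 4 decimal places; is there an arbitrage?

1.0370 (arbitrage exists)

Around EUR → JPY → INR → CNY → EUR: 1 × 151.735 ÷ 1.88132 ÷ 10.8381 × 0.139347 = 1.036973
Product > 1; profitable direction is EUR → JPY → INR → CNY → EUR.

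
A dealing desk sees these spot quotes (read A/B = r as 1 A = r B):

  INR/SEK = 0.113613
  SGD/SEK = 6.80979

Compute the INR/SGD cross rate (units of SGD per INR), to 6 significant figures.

1 INR × 0.113613 = 0.113613 SEK
0.113613 SEK ÷ 6.80979 = 0.0166838 SGD

INR/SGD = 0.0166838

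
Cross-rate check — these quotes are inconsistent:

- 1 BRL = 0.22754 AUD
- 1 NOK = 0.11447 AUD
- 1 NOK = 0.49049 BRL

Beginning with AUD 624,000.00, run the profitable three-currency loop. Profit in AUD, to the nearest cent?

Profit: AUD 16,012.36

Profitable loop is AUD → BRL → NOK → AUD:
AUD 624,000.00 ÷ 0.22754 = BRL 2,742,374.97
BRL 2,742,374.97 ÷ 0.49049 = NOK 5,591,092.51
NOK 5,591,092.51 × 0.11447 = AUD 640,012.36
Profit = AUD 640,012.36 − AUD 624,000.00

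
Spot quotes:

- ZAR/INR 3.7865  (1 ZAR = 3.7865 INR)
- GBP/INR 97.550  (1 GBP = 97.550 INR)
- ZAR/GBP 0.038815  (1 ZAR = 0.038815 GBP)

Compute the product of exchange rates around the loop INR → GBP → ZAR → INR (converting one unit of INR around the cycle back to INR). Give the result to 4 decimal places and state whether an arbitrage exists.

1.0000 (no arbitrage)

Around INR → GBP → ZAR → INR: 1 ÷ 97.550 ÷ 0.038815 × 3.7865 = 1.000026
Product ≈ 1 (deviation 0.003%, within rounding noise).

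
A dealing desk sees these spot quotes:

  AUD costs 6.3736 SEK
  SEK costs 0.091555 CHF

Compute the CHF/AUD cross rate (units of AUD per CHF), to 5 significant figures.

CHF/AUD = 1.7137

1 CHF ÷ 0.091555 = 10.9224 SEK
10.9224 SEK ÷ 6.3736 = 1.71369 AUD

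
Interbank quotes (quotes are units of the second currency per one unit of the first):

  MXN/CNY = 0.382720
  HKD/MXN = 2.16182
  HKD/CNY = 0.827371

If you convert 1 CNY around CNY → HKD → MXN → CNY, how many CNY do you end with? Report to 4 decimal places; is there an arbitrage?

1.0000 (no arbitrage)

Around CNY → HKD → MXN → CNY: 1 ÷ 0.827371 × 2.16182 × 0.382720 = 1.000001
Product ≈ 1 (deviation 0.000%, within rounding noise).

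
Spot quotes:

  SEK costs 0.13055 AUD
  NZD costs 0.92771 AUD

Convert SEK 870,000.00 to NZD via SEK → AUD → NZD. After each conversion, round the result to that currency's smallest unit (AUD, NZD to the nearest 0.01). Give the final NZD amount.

NZD 122,428.88

SEK 870,000.00 × 0.13055 = AUD 113,578.50
AUD 113,578.50 ÷ 0.92771 = NZD 122,428.88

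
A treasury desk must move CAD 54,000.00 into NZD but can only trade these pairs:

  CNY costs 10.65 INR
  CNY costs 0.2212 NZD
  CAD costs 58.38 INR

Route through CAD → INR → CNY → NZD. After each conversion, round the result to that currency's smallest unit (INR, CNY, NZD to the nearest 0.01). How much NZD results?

NZD 65,477.69

CAD 54,000.00 × 58.38 = INR 3,152,520.00
INR 3,152,520.00 ÷ 10.65 = CNY 296,011.27
CNY 296,011.27 × 0.2212 = NZD 65,477.69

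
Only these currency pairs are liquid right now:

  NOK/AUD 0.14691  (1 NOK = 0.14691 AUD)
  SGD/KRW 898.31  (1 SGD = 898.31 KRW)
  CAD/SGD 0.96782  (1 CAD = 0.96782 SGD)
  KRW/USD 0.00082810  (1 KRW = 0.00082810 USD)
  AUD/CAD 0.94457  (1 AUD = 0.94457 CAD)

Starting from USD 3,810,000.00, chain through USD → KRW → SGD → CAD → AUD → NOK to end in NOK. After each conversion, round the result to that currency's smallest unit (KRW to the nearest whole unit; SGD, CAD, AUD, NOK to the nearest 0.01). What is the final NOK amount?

USD 3,810,000.00 ÷ 0.00082810 = KRW 4,600,893,612
KRW 4,600,893,612 ÷ 898.31 = SGD 5,121,721.47
SGD 5,121,721.47 ÷ 0.96782 = CAD 5,292,018.63
CAD 5,292,018.63 ÷ 0.94457 = AUD 5,602,569.03
AUD 5,602,569.03 ÷ 0.14691 = NOK 38,136,063.10

NOK 38,136,063.10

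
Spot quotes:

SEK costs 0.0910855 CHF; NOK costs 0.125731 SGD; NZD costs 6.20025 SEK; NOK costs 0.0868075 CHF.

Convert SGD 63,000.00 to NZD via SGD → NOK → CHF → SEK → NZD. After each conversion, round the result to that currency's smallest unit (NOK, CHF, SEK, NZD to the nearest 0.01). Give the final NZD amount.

NZD 77,018.84

SGD 63,000.00 ÷ 0.125731 = NOK 501,069.74
NOK 501,069.74 × 0.0868075 = CHF 43,496.61
CHF 43,496.61 ÷ 0.0910855 = SEK 477,536.05
SEK 477,536.05 ÷ 6.20025 = NZD 77,018.84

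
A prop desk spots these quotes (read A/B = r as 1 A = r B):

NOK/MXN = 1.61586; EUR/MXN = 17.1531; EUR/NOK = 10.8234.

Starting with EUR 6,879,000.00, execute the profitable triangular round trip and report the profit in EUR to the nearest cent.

Profit: EUR 134,747.54

Profitable loop is EUR → NOK → MXN → EUR:
EUR 6,879,000.00 × 10.8234 = NOK 74,454,168.60
NOK 74,454,168.60 × 1.61586 = MXN 120,307,512.87
MXN 120,307,512.87 ÷ 17.1531 = EUR 7,013,747.54
Profit = EUR 7,013,747.54 − EUR 6,879,000.00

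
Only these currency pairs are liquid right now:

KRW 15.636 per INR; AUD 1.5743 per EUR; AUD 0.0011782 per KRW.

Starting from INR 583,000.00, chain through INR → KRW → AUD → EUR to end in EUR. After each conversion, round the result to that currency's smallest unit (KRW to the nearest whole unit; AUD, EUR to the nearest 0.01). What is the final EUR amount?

INR 583,000.00 × 15.636 = KRW 9,115,788
KRW 9,115,788 × 0.0011782 = AUD 10,740.22
AUD 10,740.22 ÷ 1.5743 = EUR 6,822.22

EUR 6,822.22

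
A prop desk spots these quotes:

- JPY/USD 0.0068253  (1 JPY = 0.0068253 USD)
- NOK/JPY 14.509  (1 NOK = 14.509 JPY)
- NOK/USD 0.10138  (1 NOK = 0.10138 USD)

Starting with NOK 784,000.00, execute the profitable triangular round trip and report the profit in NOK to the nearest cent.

Profit: NOK 18,618.42

Profitable loop is NOK → USD → JPY → NOK:
NOK 784,000.00 × 0.10138 = USD 79,481.92
USD 79,481.92 ÷ 0.0068253 = JPY 11,645,191
JPY 11,645,191 ÷ 14.509 = NOK 802,618.42
Profit = NOK 802,618.42 − NOK 784,000.00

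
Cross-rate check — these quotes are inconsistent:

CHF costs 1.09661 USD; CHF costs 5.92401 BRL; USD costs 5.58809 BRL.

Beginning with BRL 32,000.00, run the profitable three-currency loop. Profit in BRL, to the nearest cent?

Profit: BRL 1,101.66

Profitable loop is BRL → CHF → USD → BRL:
BRL 32,000.00 ÷ 5.92401 = CHF 5,401.75
CHF 5,401.75 × 1.09661 = USD 5,923.61
USD 5,923.61 × 5.58809 = BRL 33,101.66
Profit = BRL 33,101.66 − BRL 32,000.00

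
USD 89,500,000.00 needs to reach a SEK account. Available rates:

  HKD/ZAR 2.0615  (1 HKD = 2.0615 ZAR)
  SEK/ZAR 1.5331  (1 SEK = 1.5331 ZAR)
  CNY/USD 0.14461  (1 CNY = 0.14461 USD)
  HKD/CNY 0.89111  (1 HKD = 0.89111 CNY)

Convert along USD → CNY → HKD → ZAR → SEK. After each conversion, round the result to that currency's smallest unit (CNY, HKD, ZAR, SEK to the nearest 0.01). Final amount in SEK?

USD 89,500,000.00 ÷ 0.14461 = CNY 618,906,023.10
CNY 618,906,023.10 ÷ 0.89111 = HKD 694,533,809.63
HKD 694,533,809.63 × 2.0615 = ZAR 1,431,781,448.55
ZAR 1,431,781,448.55 ÷ 1.5331 = SEK 933,912,627.06

SEK 933,912,627.06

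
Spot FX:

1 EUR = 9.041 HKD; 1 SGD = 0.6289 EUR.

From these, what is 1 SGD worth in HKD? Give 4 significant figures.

1 SGD × 0.6289 = 0.6289 EUR
0.6289 EUR × 9.041 = 5.68588 HKD

SGD/HKD = 5.686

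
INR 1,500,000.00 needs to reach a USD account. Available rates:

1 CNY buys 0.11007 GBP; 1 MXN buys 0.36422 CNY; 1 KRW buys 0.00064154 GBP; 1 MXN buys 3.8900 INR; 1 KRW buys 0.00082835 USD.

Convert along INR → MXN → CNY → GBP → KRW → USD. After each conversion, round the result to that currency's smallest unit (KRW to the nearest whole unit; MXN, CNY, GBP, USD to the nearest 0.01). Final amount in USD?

INR 1,500,000.00 ÷ 3.8900 = MXN 385,604.11
MXN 385,604.11 × 0.36422 = CNY 140,444.73
CNY 140,444.73 × 0.11007 = GBP 15,458.75
GBP 15,458.75 ÷ 0.00064154 = KRW 24,096,315
KRW 24,096,315 × 0.00082835 = USD 19,960.18

USD 19,960.18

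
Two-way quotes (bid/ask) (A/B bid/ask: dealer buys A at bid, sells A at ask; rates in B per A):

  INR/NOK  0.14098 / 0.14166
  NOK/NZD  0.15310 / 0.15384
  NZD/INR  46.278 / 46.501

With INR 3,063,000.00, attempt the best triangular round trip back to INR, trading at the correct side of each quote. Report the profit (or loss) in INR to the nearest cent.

Best loop INR → NOK → NZD → INR:
INR 3,063,000.00 × 0.14098 (sell INR at bid) = NOK 431,821.74
NOK 431,821.74 × 0.15310 (sell NOK at bid) = NZD 66,111.91
NZD 66,111.91 × 46.278 (sell NZD at bid) = INR 3,059,526.90

Net result: INR -3,473.10 (no profitable arbitrage after spreads)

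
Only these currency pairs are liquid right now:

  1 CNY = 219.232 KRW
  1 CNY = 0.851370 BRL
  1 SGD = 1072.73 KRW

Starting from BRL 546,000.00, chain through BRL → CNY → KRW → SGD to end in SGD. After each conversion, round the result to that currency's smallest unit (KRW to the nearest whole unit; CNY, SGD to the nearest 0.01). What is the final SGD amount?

SGD 131,065.33

BRL 546,000.00 ÷ 0.851370 = CNY 641,319.29
CNY 641,319.29 × 219.232 = KRW 140,597,711
KRW 140,597,711 ÷ 1072.73 = SGD 131,065.33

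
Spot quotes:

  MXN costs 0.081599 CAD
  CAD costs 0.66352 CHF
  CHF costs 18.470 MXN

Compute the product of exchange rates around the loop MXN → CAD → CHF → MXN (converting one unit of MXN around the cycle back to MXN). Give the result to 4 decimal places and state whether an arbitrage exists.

1.0000 (no arbitrage)

Around MXN → CAD → CHF → MXN: 1 × 0.081599 × 0.66352 × 18.470 = 1.000013
Product ≈ 1 (deviation 0.001%, within rounding noise).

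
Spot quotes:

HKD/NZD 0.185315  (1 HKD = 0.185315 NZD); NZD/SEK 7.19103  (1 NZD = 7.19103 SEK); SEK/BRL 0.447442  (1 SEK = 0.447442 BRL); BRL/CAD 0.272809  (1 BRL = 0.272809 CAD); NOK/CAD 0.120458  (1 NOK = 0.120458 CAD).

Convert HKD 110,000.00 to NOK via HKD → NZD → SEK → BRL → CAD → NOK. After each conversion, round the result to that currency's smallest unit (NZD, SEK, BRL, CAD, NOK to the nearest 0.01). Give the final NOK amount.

NOK 148,543.64

HKD 110,000.00 × 0.185315 = NZD 20,384.65
NZD 20,384.65 × 7.19103 = SEK 146,586.63
SEK 146,586.63 × 0.447442 = BRL 65,589.01
BRL 65,589.01 × 0.272809 = CAD 17,893.27
CAD 17,893.27 ÷ 0.120458 = NOK 148,543.64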